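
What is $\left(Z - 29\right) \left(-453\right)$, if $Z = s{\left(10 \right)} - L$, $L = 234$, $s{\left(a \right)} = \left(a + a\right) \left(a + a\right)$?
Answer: $-62061$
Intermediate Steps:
$s{\left(a \right)} = 4 a^{2}$ ($s{\left(a \right)} = 2 a 2 a = 4 a^{2}$)
$Z = 166$ ($Z = 4 \cdot 10^{2} - 234 = 4 \cdot 100 - 234 = 400 - 234 = 166$)
$\left(Z - 29\right) \left(-453\right) = \left(166 - 29\right) \left(-453\right) = 137 \left(-453\right) = -62061$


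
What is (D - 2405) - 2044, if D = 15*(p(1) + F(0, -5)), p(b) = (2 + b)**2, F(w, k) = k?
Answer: -4389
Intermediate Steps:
D = 60 (D = 15*((2 + 1)**2 - 5) = 15*(3**2 - 5) = 15*(9 - 5) = 15*4 = 60)
(D - 2405) - 2044 = (60 - 2405) - 2044 = -2345 - 2044 = -4389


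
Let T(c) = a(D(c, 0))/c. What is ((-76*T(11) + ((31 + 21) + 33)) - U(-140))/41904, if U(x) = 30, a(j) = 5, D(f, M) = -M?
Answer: 25/51216 ≈ 0.00048813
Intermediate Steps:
T(c) = 5/c
((-76*T(11) + ((31 + 21) + 33)) - U(-140))/41904 = ((-380/11 + ((31 + 21) + 33)) - 1*30)/41904 = ((-380/11 + (52 + 33)) - 30)*(1/41904) = ((-76*5/11 + 85) - 30)*(1/41904) = ((-380/11 + 85) - 30)*(1/41904) = (555/11 - 30)*(1/41904) = (225/11)*(1/41904) = 25/51216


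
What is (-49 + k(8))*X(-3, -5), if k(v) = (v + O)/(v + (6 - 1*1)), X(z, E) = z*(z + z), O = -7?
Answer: -11448/13 ≈ -880.62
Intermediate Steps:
X(z, E) = 2*z² (X(z, E) = z*(2*z) = 2*z²)
k(v) = (-7 + v)/(5 + v) (k(v) = (v - 7)/(v + (6 - 1*1)) = (-7 + v)/(v + (6 - 1)) = (-7 + v)/(v + 5) = (-7 + v)/(5 + v))
(-49 + k(8))*X(-3, -5) = (-49 + (-7 + 8)/(5 + 8))*(2*(-3)²) = (-49 + 1/13)*(2*9) = (-49 + (1/13)*1)*18 = (-49 + 1/13)*18 = -636/13*18 = -11448/13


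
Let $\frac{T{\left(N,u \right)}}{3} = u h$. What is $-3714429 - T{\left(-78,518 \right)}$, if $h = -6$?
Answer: $-3705105$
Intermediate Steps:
$T{\left(N,u \right)} = - 18 u$ ($T{\left(N,u \right)} = 3 u \left(-6\right) = 3 \left(- 6 u\right) = - 18 u$)
$-3714429 - T{\left(-78,518 \right)} = -3714429 - \left(-18\right) 518 = -3714429 - -9324 = -3714429 + 9324 = -3705105$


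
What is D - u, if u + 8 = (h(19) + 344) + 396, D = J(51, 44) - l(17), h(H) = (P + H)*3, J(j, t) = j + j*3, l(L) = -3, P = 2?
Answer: -588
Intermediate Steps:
J(j, t) = 4*j (J(j, t) = j + 3*j = 4*j)
h(H) = 6 + 3*H (h(H) = (2 + H)*3 = 6 + 3*H)
D = 207 (D = 4*51 - 1*(-3) = 204 + 3 = 207)
u = 795 (u = -8 + (((6 + 3*19) + 344) + 396) = -8 + (((6 + 57) + 344) + 396) = -8 + ((63 + 344) + 396) = -8 + (407 + 396) = -8 + 803 = 795)
D - u = 207 - 1*795 = 207 - 795 = -588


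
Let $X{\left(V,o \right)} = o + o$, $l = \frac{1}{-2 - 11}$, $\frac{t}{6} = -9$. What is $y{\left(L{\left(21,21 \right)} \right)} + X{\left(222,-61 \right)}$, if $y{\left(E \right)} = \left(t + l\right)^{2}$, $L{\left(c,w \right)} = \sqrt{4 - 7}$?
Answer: $\frac{473591}{169} \approx 2802.3$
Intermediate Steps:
$t = -54$ ($t = 6 \left(-9\right) = -54$)
$l = - \frac{1}{13}$ ($l = \frac{1}{-13} = - \frac{1}{13} \approx -0.076923$)
$X{\left(V,o \right)} = 2 o$
$L{\left(c,w \right)} = i \sqrt{3}$ ($L{\left(c,w \right)} = \sqrt{-3} = i \sqrt{3}$)
$y{\left(E \right)} = \frac{494209}{169}$ ($y{\left(E \right)} = \left(-54 - \frac{1}{13}\right)^{2} = \left(- \frac{703}{13}\right)^{2} = \frac{494209}{169}$)
$y{\left(L{\left(21,21 \right)} \right)} + X{\left(222,-61 \right)} = \frac{494209}{169} + 2 \left(-61\right) = \frac{494209}{169} - 122 = \frac{473591}{169}$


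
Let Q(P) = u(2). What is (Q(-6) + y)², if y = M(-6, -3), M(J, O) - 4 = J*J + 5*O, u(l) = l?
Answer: 729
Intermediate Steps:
Q(P) = 2
M(J, O) = 4 + J² + 5*O (M(J, O) = 4 + (J*J + 5*O) = 4 + (J² + 5*O) = 4 + J² + 5*O)
y = 25 (y = 4 + (-6)² + 5*(-3) = 4 + 36 - 15 = 25)
(Q(-6) + y)² = (2 + 25)² = 27² = 729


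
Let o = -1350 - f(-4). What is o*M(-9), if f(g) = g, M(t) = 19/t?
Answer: 25574/9 ≈ 2841.6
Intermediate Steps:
o = -1346 (o = -1350 - 1*(-4) = -1350 + 4 = -1346)
o*M(-9) = -25574/(-9) = -25574*(-1)/9 = -1346*(-19/9) = 25574/9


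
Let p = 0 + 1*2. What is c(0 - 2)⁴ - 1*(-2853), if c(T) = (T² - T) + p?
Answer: 6949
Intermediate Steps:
p = 2 (p = 0 + 2 = 2)
c(T) = 2 + T² - T (c(T) = (T² - T) + 2 = 2 + T² - T)
c(0 - 2)⁴ - 1*(-2853) = (2 + (0 - 2)² - (0 - 2))⁴ - 1*(-2853) = (2 + (-2)² - 1*(-2))⁴ + 2853 = (2 + 4 + 2)⁴ + 2853 = 8⁴ + 2853 = 4096 + 2853 = 6949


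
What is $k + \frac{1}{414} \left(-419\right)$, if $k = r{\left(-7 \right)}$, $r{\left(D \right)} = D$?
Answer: $- \frac{3317}{414} \approx -8.0121$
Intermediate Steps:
$k = -7$
$k + \frac{1}{414} \left(-419\right) = -7 + \frac{1}{414} \left(-419\right) = -7 - \frac{419}{414} = - \frac{3317}{414}$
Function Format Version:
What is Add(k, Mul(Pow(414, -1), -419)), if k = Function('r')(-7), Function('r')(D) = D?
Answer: Rational(-3317, 414) ≈ -8.0121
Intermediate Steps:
k = -7
Add(k, Mul(Pow(414, -1), -419)) = Add(-7, Mul(Pow(414, -1), -419)) = Add(-7, Mul(Rational(1, 414), -419)) = Add(-7, Rational(-419, 414)) = Rational(-3317, 414)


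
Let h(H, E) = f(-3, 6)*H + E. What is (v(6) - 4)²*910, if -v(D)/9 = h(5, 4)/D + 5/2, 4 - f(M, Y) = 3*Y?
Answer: 9566375/2 ≈ 4.7832e+6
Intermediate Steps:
f(M, Y) = 4 - 3*Y
h(H, E) = E - 14*H (h(H, E) = (4 - 3*6)*H + E = (4 - 18)*H + E = -14*H + E = E - 14*H)
v(D) = -45/2 + 594/D (v(D) = -9*((4 - 14*5)/D + 5/2) = -9*((4 - 70)/D + 5*(½)) = -9*(-66/D + 5/2) = -9*(5/2 - 66/D) = -45/2 + 594/D)
(v(6) - 4)²*910 = ((-45/2 + 594/6) - 4)²*910 = ((-45/2 + 594*(⅙)) - 4)²*910 = ((-45/2 + 99) - 4)²*910 = (153/2 - 4)²*910 = (145/2)²*910 = (21025/4)*910 = 9566375/2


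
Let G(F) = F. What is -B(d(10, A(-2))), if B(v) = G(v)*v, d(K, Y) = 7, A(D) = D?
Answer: -49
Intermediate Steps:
B(v) = v**2 (B(v) = v*v = v**2)
-B(d(10, A(-2))) = -1*7**2 = -1*49 = -49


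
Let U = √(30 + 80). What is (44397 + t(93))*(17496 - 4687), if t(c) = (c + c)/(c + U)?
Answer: 4856190106329/8539 - 2382474*√110/8539 ≈ 5.6870e+8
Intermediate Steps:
U = √110 ≈ 10.488
t(c) = 2*c/(c + √110) (t(c) = (c + c)/(c + √110) = (2*c)/(c + √110) = 2*c/(c + √110))
(44397 + t(93))*(17496 - 4687) = (44397 + 2*93/(93 + √110))*(17496 - 4687) = (44397 + 186/(93 + √110))*12809 = 568681173 + 2382474/(93 + √110)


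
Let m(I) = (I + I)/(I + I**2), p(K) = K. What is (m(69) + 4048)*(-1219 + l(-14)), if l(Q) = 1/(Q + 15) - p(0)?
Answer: -24652494/5 ≈ -4.9305e+6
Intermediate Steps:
m(I) = 2*I/(I + I**2) (m(I) = (2*I)/(I + I**2) = 2*I/(I + I**2))
l(Q) = 1/(15 + Q) (l(Q) = 1/(Q + 15) - 1*0 = 1/(15 + Q) + 0 = 1/(15 + Q))
(m(69) + 4048)*(-1219 + l(-14)) = (2/(1 + 69) + 4048)*(-1219 + 1/(15 - 14)) = (2/70 + 4048)*(-1219 + 1/1) = (2*(1/70) + 4048)*(-1219 + 1) = (1/35 + 4048)*(-1218) = (141681/35)*(-1218) = -24652494/5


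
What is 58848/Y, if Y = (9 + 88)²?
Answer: 58848/9409 ≈ 6.2544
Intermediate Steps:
Y = 9409 (Y = 97² = 9409)
58848/Y = 58848/9409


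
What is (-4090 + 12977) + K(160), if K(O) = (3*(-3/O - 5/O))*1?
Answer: 177737/20 ≈ 8886.8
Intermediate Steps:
K(O) = -24/O (K(O) = (3*(-8/O))*1 = -24/O*1 = -24/O)
(-4090 + 12977) + K(160) = (-4090 + 12977) - 24/160 = 8887 - 24*1/160 = 8887 - 3/20 = 177737/20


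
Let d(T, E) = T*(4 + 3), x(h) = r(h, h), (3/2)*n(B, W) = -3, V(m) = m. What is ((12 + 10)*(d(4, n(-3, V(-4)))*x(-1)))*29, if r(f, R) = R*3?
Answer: -53592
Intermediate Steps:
n(B, W) = -2 (n(B, W) = (2/3)*(-3) = -2)
r(f, R) = 3*R
x(h) = 3*h
d(T, E) = 7*T (d(T, E) = T*7 = 7*T)
((12 + 10)*(d(4, n(-3, V(-4)))*x(-1)))*29 = ((12 + 10)*((7*4)*(3*(-1))))*29 = (22*(28*(-3)))*29 = (22*(-84))*29 = -1848*29 = -53592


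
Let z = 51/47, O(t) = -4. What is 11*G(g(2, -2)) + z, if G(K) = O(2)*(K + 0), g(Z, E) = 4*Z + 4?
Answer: -24765/47 ≈ -526.92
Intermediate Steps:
g(Z, E) = 4 + 4*Z
G(K) = -4*K (G(K) = -4*(K + 0) = -4*K)
z = 51/47 (z = 51*(1/47) = 51/47 ≈ 1.0851)
11*G(g(2, -2)) + z = 11*(-4*(4 + 4*2)) + 51/47 = 11*(-4*(4 + 8)) + 51/47 = 11*(-4*12) + 51/47 = 11*(-48) + 51/47 = -528 + 51/47 = -24765/47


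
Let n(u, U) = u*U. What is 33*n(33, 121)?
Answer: 131769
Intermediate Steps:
n(u, U) = U*u
33*n(33, 121) = 33*(121*33) = 33*3993 = 131769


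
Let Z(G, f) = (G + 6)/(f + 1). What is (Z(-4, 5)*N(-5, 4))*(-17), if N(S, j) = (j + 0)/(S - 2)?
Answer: 68/21 ≈ 3.2381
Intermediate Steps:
Z(G, f) = (6 + G)/(1 + f)
N(S, j) = j/(-2 + S)
(Z(-4, 5)*N(-5, 4))*(-17) = (((6 - 4)/(1 + 5))*(4/(-2 - 5)))*(-17) = ((2/6)*(4/(-7)))*(-17) = (((⅙)*2)*(4*(-⅐)))*(-17) = ((⅓)*(-4/7))*(-17) = -4/21*(-17) = 68/21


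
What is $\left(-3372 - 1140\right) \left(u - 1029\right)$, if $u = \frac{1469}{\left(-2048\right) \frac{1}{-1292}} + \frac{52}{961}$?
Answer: $\frac{7091213877}{15376} \approx 4.6119 \cdot 10^{5}$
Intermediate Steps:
$u = \frac{456008631}{492032}$ ($u = \frac{1469}{\left(-2048\right) \left(- \frac{1}{1292}\right)} + 52 \cdot \frac{1}{961} = \frac{1469}{\frac{512}{323}} + \frac{52}{961} = 1469 \cdot \frac{323}{512} + \frac{52}{961} = \frac{474487}{512} + \frac{52}{961} = \frac{456008631}{492032} \approx 926.79$)
$\left(-3372 - 1140\right) \left(u - 1029\right) = \left(-3372 - 1140\right) \left(\frac{456008631}{492032} - 1029\right) = \left(-4512\right) \left(- \frac{50292297}{492032}\right) = \frac{7091213877}{15376}$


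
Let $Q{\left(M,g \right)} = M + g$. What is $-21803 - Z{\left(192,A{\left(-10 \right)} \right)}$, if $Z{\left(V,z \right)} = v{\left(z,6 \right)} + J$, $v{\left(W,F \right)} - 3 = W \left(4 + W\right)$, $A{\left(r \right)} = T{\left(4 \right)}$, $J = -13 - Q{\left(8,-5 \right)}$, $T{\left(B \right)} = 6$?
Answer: $-21850$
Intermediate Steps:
$J = -16$ ($J = -13 - \left(8 - 5\right) = -13 - 3 = -16$)
$A{\left(r \right)} = 6$
$v{\left(W,F \right)} = 3 + W \left(4 + W\right)$
$Z{\left(V,z \right)} = -13 + z^{2} + 4 z$ ($Z{\left(V,z \right)} = \left(3 + z^{2} + 4 z\right) - 16 = -13 + z^{2} + 4 z$)
$-21803 - Z{\left(192,A{\left(-10 \right)} \right)} = -21803 - \left(-13 + 6^{2} + 4 \cdot 6\right) = -21803 - \left(-13 + 36 + 24\right) = -21803 - 47 = -21850$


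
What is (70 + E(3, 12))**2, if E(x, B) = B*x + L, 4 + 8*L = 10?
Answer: 182329/16 ≈ 11396.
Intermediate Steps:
L = 3/4 (L = -1/2 + (1/8)*10 = -1/2 + 5/4 = 3/4 ≈ 0.75000)
E(x, B) = 3/4 + B*x (E(x, B) = B*x + 3/4 = 3/4 + B*x)
(70 + E(3, 12))**2 = (70 + (3/4 + 12*3))**2 = (70 + (3/4 + 36))**2 = (70 + 147/4)**2 = (427/4)**2 = 182329/16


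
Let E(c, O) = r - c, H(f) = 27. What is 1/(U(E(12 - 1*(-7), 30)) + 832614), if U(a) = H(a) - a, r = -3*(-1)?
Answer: 1/832657 ≈ 1.2010e-6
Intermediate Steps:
r = 3
E(c, O) = 3 - c
U(a) = 27 - a
1/(U(E(12 - 1*(-7), 30)) + 832614) = 1/((27 - (3 - (12 - 1*(-7)))) + 832614) = 1/((27 - (3 - (12 + 7))) + 832614) = 1/((27 - (3 - 1*19)) + 832614) = 1/((27 - (3 - 19)) + 832614) = 1/((27 - 1*(-16)) + 832614) = 1/((27 + 16) + 832614) = 1/(43 + 832614) = 1/832657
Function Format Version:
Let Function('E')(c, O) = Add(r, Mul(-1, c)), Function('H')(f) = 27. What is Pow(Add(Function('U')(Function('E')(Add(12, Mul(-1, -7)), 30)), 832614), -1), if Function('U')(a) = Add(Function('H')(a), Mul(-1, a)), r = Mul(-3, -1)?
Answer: Rational(1, 832657) ≈ 1.2010e-6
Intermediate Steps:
r = 3
Function('E')(c, O) = Add(3, Mul(-1, c))
Function('U')(a) = Add(27, Mul(-1, a))
Pow(Add(Function('U')(Function('E')(Add(12, Mul(-1, -7)), 30)), 832614), -1) = Pow(Add(Add(27, Mul(-1, Add(3, Mul(-1, Add(12, Mul(-1, -7)))))), 832614), -1) = Pow(Add(Add(27, Mul(-1, Add(3, Mul(-1, Add(12, 7))))), 832614), -1) = Pow(Add(Add(27, Mul(-1, Add(3, Mul(-1, 19)))), 832614), -1) = Pow(Add(Add(27, Mul(-1, Add(3, -19))), 832614), -1) = Pow(Add(Add(27, Mul(-1, -16)), 832614), -1) = Pow(Add(Add(27, 16), 832614), -1) = Pow(Add(43, 832614), -1) = Pow(832657, -1) = Rational(1, 832657)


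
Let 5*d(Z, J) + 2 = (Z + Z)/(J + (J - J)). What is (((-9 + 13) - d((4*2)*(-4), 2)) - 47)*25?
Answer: -905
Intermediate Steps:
d(Z, J) = -2/5 + 2*Z/(5*J) (d(Z, J) = -2/5 + ((Z + Z)/(J + (J - J)))/5 = -2/5 + ((2*Z)/(J + 0))/5 = -2/5 + ((2*Z)/J)/5 = -2/5 + (2*Z/J)/5 = -2/5 + 2*Z/(5*J))
(((-9 + 13) - d((4*2)*(-4), 2)) - 47)*25 = (((-9 + 13) - 2*((4*2)*(-4) - 1*2)/(5*2)) - 47)*25 = ((4 - 2*(8*(-4) - 2)/(5*2)) - 47)*25 = ((4 - 2*(-32 - 2)/(5*2)) - 47)*25 = ((4 - 2*(-34)/(5*2)) - 47)*25 = ((4 - 1*(-34/5)) - 47)*25 = ((4 + 34/5) - 47)*25 = (54/5 - 47)*25 = -181/5*25 = -905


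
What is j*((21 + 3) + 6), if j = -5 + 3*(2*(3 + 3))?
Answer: 930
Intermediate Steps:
j = 31 (j = -5 + 3*(2*6) = -5 + 3*12 = -5 + 36 = 31)
j*((21 + 3) + 6) = 31*((21 + 3) + 6) = 31*(24 + 6) = 31*30 = 930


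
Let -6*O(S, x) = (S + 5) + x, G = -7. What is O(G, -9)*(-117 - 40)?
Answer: -1727/6 ≈ -287.83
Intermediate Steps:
O(S, x) = -⅚ - S/6 - x/6 (O(S, x) = -((S + 5) + x)/6 = -((5 + S) + x)/6 = -(5 + S + x)/6 = -⅚ - S/6 - x/6)
O(G, -9)*(-117 - 40) = (-⅚ - ⅙*(-7) - ⅙*(-9))*(-117 - 40) = (-⅚ + 7/6 + 3/2)*(-157) = (11/6)*(-157) = -1727/6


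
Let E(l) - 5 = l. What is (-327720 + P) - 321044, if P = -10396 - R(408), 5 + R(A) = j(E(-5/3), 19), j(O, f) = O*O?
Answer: -5932495/9 ≈ -6.5917e+5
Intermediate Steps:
E(l) = 5 + l
j(O, f) = O²
R(A) = 55/9 (R(A) = -5 + (5 - 5/3)² = -5 + (10/3)² = -5 + 100/9 = 55/9)
P = -93619/9 (P = -10396 - 1*55/9 = -10396 - 55/9 = -93619/9 ≈ -10402.)
(-327720 + P) - 321044 = (-327720 - 93619/9) - 321044 = -3043099/9 - 321044 = -5932495/9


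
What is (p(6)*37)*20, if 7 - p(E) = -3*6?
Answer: 18500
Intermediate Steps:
p(E) = 25 (p(E) = 7 - (-3)*6 = 7 - 1*(-18) = 7 + 18 = 25)
(p(6)*37)*20 = (25*37)*20 = 925*20 = 18500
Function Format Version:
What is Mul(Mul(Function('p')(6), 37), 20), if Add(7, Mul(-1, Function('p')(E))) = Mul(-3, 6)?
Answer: 18500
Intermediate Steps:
Function('p')(E) = 25 (Function('p')(E) = Add(7, Mul(-1, Mul(-3, 6))) = Add(7, Mul(-1, -18)) = Add(7, 18) = 25)
Mul(Mul(Function('p')(6), 37), 20) = Mul(Mul(25, 37), 20) = Mul(925, 20) = 18500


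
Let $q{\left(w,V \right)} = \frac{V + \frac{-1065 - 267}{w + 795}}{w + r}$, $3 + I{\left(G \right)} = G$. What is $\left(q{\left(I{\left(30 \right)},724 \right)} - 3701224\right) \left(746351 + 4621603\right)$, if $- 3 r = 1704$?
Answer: $- \frac{1472557100266995996}{74117} \approx -1.9868 \cdot 10^{13}$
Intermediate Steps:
$r = -568$ ($r = \left(- \frac{1}{3}\right) 1704 = -568$)
$I{\left(G \right)} = -3 + G$
$q{\left(w,V \right)} = \frac{V - \frac{1332}{795 + w}}{-568 + w}$ ($q{\left(w,V \right)} = \frac{V + \frac{-1065 - 267}{w + 795}}{w - 568} = \frac{V - \frac{1332}{795 + w}}{-568 + w}$)
$\left(q{\left(I{\left(30 \right)},724 \right)} - 3701224\right) \left(746351 + 4621603\right) = \left(\frac{-1332 + 795 \cdot 724 + 724 \left(-3 + 30\right)}{-451560 + \left(-3 + 30\right)^{2} + 227 \left(-3 + 30\right)} - 3701224\right) \left(746351 + 4621603\right) = \left(\frac{-1332 + 575580 + 724 \cdot 27}{-451560 + 27^{2} + 227 \cdot 27} - 3701224\right) 5367954 = \left(\frac{-1332 + 575580 + 19548}{-451560 + 729 + 6129} - 3701224\right) 5367954 = \left(\frac{1}{-444702} \cdot 593796 - 3701224\right) 5367954 = \left(\left(- \frac{1}{444702}\right) 593796 - 3701224\right) 5367954 = \left(- \frac{98966}{74117} - 3701224\right) 5367954 = \left(- \frac{274323718174}{74117}\right) 5367954 = - \frac{1472557100266995996}{74117}$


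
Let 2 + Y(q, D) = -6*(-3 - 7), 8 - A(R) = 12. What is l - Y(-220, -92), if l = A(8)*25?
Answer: -158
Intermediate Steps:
A(R) = -4 (A(R) = 8 - 1*12 = 8 - 12 = -4)
Y(q, D) = 58 (Y(q, D) = -2 - 6*(-3 - 7) = -2 - 6*(-10) = -2 + 60 = 58)
l = -100 (l = -4*25 = -100)
l - Y(-220, -92) = -100 - 1*58 = -100 - 58 = -158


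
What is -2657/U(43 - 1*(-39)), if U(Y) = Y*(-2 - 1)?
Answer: 2657/246 ≈ 10.801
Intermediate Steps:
U(Y) = -3*Y (U(Y) = Y*(-3) = -3*Y)
-2657/U(43 - 1*(-39)) = -2657*(-1/(3*(43 - 1*(-39)))) = -2657*(-1/(3*(43 + 39))) = -2657/((-3*82)) = -2657/(-246) = -2657*(-1/246) = 2657/246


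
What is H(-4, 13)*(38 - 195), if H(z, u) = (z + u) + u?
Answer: -3454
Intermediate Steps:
H(z, u) = z + 2*u (H(z, u) = (u + z) + u = z + 2*u)
H(-4, 13)*(38 - 195) = (-4 + 2*13)*(38 - 195) = (-4 + 26)*(-157) = 22*(-157) = -3454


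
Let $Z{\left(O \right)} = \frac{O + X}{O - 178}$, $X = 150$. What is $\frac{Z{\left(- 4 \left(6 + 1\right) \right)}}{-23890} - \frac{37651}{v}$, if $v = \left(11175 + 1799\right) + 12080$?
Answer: $- \frac{23161289469}{15412406545} \approx -1.5028$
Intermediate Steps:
$v = 25054$ ($v = 12974 + 12080 = 25054$)
$Z{\left(O \right)} = \frac{150 + O}{-178 + O}$ ($Z{\left(O \right)} = \frac{O + 150}{O - 178} = \frac{150 + O}{-178 + O}$)
$\frac{Z{\left(- 4 \left(6 + 1\right) \right)}}{-23890} - \frac{37651}{v} = \frac{\frac{1}{-178 - 4 \left(6 + 1\right)} \left(150 - 4 \left(6 + 1\right)\right)}{-23890} - \frac{37651}{25054} = \frac{150 - 28}{-178 - 28} \left(- \frac{1}{23890}\right) - \frac{37651}{25054} = \frac{1}{-206} \cdot 122 \left(- \frac{1}{23890}\right) - \frac{37651}{25054} = \left(- \frac{1}{206}\right) 122 \left(- \frac{1}{23890}\right) - \frac{37651}{25054} = \left(- \frac{61}{103}\right) \left(- \frac{1}{23890}\right) - \frac{37651}{25054} = \frac{61}{2460670} - \frac{37651}{25054} = - \frac{23161289469}{15412406545}$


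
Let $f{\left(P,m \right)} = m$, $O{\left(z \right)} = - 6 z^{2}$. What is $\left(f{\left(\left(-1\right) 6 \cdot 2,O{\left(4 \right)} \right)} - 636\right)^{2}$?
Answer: $535824$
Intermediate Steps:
$\left(f{\left(\left(-1\right) 6 \cdot 2,O{\left(4 \right)} \right)} - 636\right)^{2} = \left(- 6 \cdot 4^{2} - 636\right)^{2} = \left(\left(-6\right) 16 - 636\right)^{2} = \left(-96 - 636\right)^{2} = \left(-732\right)^{2} = 535824$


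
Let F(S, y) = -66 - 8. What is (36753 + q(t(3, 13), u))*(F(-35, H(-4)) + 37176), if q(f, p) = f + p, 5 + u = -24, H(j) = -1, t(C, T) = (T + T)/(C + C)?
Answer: 4088083870/3 ≈ 1.3627e+9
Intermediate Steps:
t(C, T) = T/C (t(C, T) = (2*T)/((2*C)) = (2*T)*(1/(2*C)) = T/C)
u = -29 (u = -5 - 24 = -29)
F(S, y) = -74
(36753 + q(t(3, 13), u))*(F(-35, H(-4)) + 37176) = (36753 + (13/3 - 29))*(-74 + 37176) = (36753 + (13*(1/3) - 29))*37102 = (36753 + (13/3 - 29))*37102 = (36753 - 74/3)*37102 = (110185/3)*37102 = 4088083870/3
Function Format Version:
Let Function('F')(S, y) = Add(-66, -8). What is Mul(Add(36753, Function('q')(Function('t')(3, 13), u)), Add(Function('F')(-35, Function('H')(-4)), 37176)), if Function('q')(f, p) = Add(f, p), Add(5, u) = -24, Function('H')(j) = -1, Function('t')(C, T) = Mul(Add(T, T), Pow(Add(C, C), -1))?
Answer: Rational(4088083870, 3) ≈ 1.3627e+9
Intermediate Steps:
Function('t')(C, T) = Mul(T, Pow(C, -1)) (Function('t')(C, T) = Mul(Mul(2, T), Pow(Mul(2, C), -1)) = Mul(Mul(2, T), Mul(Rational(1, 2), Pow(C, -1))) = Mul(T, Pow(C, -1)))
u = -29 (u = Add(-5, -24) = -29)
Function('F')(S, y) = -74
Mul(Add(36753, Function('q')(Function('t')(3, 13), u)), Add(Function('F')(-35, Function('H')(-4)), 37176)) = Mul(Add(36753, Add(Mul(13, Pow(3, -1)), -29)), Add(-74, 37176)) = Mul(Add(36753, Add(Mul(13, Rational(1, 3)), -29)), 37102) = Mul(Add(36753, Add(Rational(13, 3), -29)), 37102) = Mul(Add(36753, Rational(-74, 3)), 37102) = Mul(Rational(110185, 3), 37102) = Rational(4088083870, 3)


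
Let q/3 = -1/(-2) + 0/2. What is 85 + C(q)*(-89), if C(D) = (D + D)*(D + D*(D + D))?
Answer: -1517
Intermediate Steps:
q = 3/2 (q = 3*(-1/(-2) + 0/2) = 3*(-1*(-½) + 0*(½)) = 3*(½ + 0) = 3*(½) = 3/2 ≈ 1.5000)
C(D) = 2*D*(D + 2*D²) (C(D) = (2*D)*(D + D*(2*D)) = (2*D)*(D + 2*D²) = 2*D*(D + 2*D²))
85 + C(q)*(-89) = 85 + ((3/2)²*(2 + 4*(3/2)))*(-89) = 85 + (9*(2 + 6)/4)*(-89) = 85 + ((9/4)*8)*(-89) = 85 + 18*(-89) = 85 - 1602 = -1517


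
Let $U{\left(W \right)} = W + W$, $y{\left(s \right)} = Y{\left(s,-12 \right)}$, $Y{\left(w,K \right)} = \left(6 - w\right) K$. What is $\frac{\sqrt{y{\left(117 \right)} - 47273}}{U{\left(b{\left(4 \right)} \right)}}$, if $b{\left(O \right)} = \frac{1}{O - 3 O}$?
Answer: $- 4 i \sqrt{45941} \approx - 857.35 i$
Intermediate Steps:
$Y{\left(w,K \right)} = K \left(6 - w\right)$
$y{\left(s \right)} = -72 + 12 s$ ($y{\left(s \right)} = - 12 \left(6 - s\right) = -72 + 12 s$)
$b{\left(O \right)} = - \frac{1}{2 O}$ ($b{\left(O \right)} = \frac{1}{\left(-2\right) O} = - \frac{1}{2 O}$)
$U{\left(W \right)} = 2 W$
$\frac{\sqrt{y{\left(117 \right)} - 47273}}{U{\left(b{\left(4 \right)} \right)}} = \frac{\sqrt{\left(-72 + 12 \cdot 117\right) - 47273}}{2 \left(- \frac{1}{2 \cdot 4}\right)} = \frac{\sqrt{\left(-72 + 1404\right) - 47273}}{2 \left(\left(- \frac{1}{2}\right) \frac{1}{4}\right)} = \frac{\sqrt{1332 - 47273}}{2 \left(- \frac{1}{8}\right)} = \frac{\sqrt{-45941}}{- \frac{1}{4}} = i \sqrt{45941} \left(-4\right) = - 4 i \sqrt{45941}$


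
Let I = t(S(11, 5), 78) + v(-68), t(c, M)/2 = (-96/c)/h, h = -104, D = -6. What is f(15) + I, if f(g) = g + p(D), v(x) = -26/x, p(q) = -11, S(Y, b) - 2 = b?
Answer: 14375/3094 ≈ 4.6461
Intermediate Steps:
S(Y, b) = 2 + b
t(c, M) = 24/(13*c) (t(c, M) = 2*(-96/c/(-104)) = 2*(-96/c*(-1/104)) = 2*(12/(13*c)) = 24/(13*c))
f(g) = -11 + g (f(g) = g - 11 = -11 + g)
I = 1999/3094 (I = 24/(13*(2 + 5)) - 26/(-68) = (24/13)/7 - 26*(-1/68) = (24/13)*(⅐) + 13/34 = 24/91 + 13/34 = 1999/3094 ≈ 0.64609)
f(15) + I = (-11 + 15) + 1999/3094 = 4 + 1999/3094 = 14375/3094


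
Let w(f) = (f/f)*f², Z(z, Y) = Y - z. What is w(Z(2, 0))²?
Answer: 16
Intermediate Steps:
w(f) = f² (w(f) = 1*f² = f²)
w(Z(2, 0))² = ((0 - 1*2)²)² = ((0 - 2)²)² = ((-2)²)² = 4² = 16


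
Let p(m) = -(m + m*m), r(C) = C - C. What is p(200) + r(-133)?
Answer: -40200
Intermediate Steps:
r(C) = 0
p(m) = -m - m² (p(m) = -(m + m²) = -m - m²)
p(200) + r(-133) = -1*200*(1 + 200) + 0 = -1*200*201 + 0 = -40200 + 0 = -40200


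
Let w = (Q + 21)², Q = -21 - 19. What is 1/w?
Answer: 1/361 ≈ 0.0027701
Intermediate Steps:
Q = -40
w = 361 (w = (-40 + 21)² = (-19)² = 361)
1/w = 1/361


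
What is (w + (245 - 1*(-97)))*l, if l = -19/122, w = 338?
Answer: -6460/61 ≈ -105.90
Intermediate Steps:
l = -19/122 (l = -19*1/122 = -19/122 ≈ -0.15574)
(w + (245 - 1*(-97)))*l = (338 + (245 - 1*(-97)))*(-19/122) = (338 + (245 + 97))*(-19/122) = (338 + 342)*(-19/122) = 680*(-19/122) = -6460/61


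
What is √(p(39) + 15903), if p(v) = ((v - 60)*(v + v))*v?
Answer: 3*I*√5331 ≈ 219.04*I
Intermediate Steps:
p(v) = 2*v²*(-60 + v) (p(v) = ((-60 + v)*(2*v))*v = (2*v*(-60 + v))*v = 2*v²*(-60 + v))
√(p(39) + 15903) = √(2*39²*(-60 + 39) + 15903) = √(2*1521*(-21) + 15903) = √(-63882 + 15903) = √(-47979) = 3*I*√5331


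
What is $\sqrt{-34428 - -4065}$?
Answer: $i \sqrt{30363} \approx 174.25 i$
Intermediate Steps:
$\sqrt{-34428 - -4065} = \sqrt{-34428 + \left(-1099 + 5164\right)} = \sqrt{-34428 + 4065} = \sqrt{-30363} = i \sqrt{30363}$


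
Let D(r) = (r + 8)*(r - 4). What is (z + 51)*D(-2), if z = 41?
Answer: -3312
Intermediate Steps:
D(r) = (-4 + r)*(8 + r) (D(r) = (8 + r)*(-4 + r) = (-4 + r)*(8 + r))
(z + 51)*D(-2) = (41 + 51)*(-32 + (-2)² + 4*(-2)) = 92*(-32 + 4 - 8) = 92*(-36) = -3312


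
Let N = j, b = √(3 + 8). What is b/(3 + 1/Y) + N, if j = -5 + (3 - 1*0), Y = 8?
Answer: -2 + 8*√11/25 ≈ -0.93868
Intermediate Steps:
b = √11 ≈ 3.3166
j = -2 (j = -5 + (3 + 0) = -5 + 3 = -2)
N = -2
b/(3 + 1/Y) + N = √11/(3 + 1/8) - 2 = √11/(3 + ⅛) - 2 = √11/(25/8) - 2 = √11*(8/25) - 2 = 8*√11/25 - 2 = -2 + 8*√11/25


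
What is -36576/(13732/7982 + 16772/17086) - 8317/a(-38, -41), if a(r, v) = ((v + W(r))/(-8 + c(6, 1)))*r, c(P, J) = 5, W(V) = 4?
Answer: -437767941613791/32381854546 ≈ -13519.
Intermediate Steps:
a(r, v) = r*(-4/3 - v/3) (a(r, v) = ((v + 4)/(-8 + 5))*r = ((4 + v)/(-3))*r = ((4 + v)*(-⅓))*r = (-4/3 - v/3)*r = r*(-4/3 - v/3))
-36576/(13732/7982 + 16772/17086) - 8317/a(-38, -41) = -36576/(13732/7982 + 16772/17086) - 8317*3/(38*(4 - 41)) = -36576/(13732*(1/7982) + 16772*(1/17086)) - 8317/((-⅓*(-38)*(-37))) = -36576/(6866/3991 + 8386/8543) - 8317/(-1406/3) = -36576/92124764/34095113 - 8317*(-3/1406) = -36576*34095113/92124764 + 24951/1406 = -311765713272/23031191 + 24951/1406 = -437767941613791/32381854546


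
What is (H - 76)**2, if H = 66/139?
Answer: 110208004/19321 ≈ 5704.1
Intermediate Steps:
H = 66/139 (H = 66*(1/139) = 66/139 ≈ 0.47482)
(H - 76)**2 = (66/139 - 76)**2 = (-10498/139)**2 = 110208004/19321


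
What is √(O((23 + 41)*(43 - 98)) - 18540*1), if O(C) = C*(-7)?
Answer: 10*√61 ≈ 78.103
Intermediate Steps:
O(C) = -7*C
√(O((23 + 41)*(43 - 98)) - 18540*1) = √(-7*(23 + 41)*(43 - 98) - 18540*1) = √(-448*(-55) - 18540) = √(-7*(-3520) - 18540) = √(24640 - 18540) = √6100 = 10*√61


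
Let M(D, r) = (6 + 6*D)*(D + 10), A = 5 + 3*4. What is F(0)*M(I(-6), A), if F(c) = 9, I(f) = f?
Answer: -1080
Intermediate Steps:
A = 17 (A = 5 + 12 = 17)
M(D, r) = (6 + 6*D)*(10 + D)
F(0)*M(I(-6), A) = 9*(60 + 6*(-6)**2 + 66*(-6)) = 9*(60 + 6*36 - 396) = 9*(60 + 216 - 396) = 9*(-120) = -1080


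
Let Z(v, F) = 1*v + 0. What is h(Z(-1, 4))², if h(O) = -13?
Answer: 169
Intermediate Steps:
Z(v, F) = v (Z(v, F) = v + 0 = v)
h(Z(-1, 4))² = (-13)² = 169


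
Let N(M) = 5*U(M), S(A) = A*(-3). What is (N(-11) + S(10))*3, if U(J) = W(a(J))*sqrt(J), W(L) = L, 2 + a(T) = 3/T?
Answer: -90 - 375*I*sqrt(11)/11 ≈ -90.0 - 113.07*I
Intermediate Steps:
a(T) = -2 + 3/T
S(A) = -3*A
U(J) = sqrt(J)*(-2 + 3/J) (U(J) = (-2 + 3/J)*sqrt(J) = sqrt(J)*(-2 + 3/J))
N(M) = 5*(3 - 2*M)/sqrt(M) (N(M) = 5*((3 - 2*M)/sqrt(M)) = 5*(3 - 2*M)/sqrt(M))
(N(-11) + S(10))*3 = (5*(3 - 2*(-11))/sqrt(-11) - 3*10)*3 = (5*(-I*sqrt(11)/11)*(3 + 22) - 30)*3 = (5*(-I*sqrt(11)/11)*25 - 30)*3 = (-125*I*sqrt(11)/11 - 30)*3 = (-30 - 125*I*sqrt(11)/11)*3 = -90 - 375*I*sqrt(11)/11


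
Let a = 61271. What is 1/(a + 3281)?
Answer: 1/64552 ≈ 1.5491e-5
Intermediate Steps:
1/(a + 3281) = 1/(61271 + 3281) = 1/64552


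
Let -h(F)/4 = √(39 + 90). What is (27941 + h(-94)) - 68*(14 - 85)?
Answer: 32769 - 4*√129 ≈ 32724.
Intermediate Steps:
h(F) = -4*√129 (h(F) = -4*√(39 + 90) = -4*√129)
(27941 + h(-94)) - 68*(14 - 85) = (27941 - 4*√129) - 68*(14 - 85) = (27941 - 4*√129) - 68*(-71) = (27941 - 4*√129) + 4828 = 32769 - 4*√129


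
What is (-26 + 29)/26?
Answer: 3/26 ≈ 0.11538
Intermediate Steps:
(-26 + 29)/26 = 3*(1/26) = 3/26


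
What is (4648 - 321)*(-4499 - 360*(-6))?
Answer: -10120853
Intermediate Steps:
(4648 - 321)*(-4499 - 360*(-6)) = 4327*(-4499 + 2160) = 4327*(-2339) = -10120853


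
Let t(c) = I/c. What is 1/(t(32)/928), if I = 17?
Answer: 29696/17 ≈ 1746.8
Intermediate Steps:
t(c) = 17/c
1/(t(32)/928) = 1/((17/32)/928) = 1/((17*(1/32))*(1/928)) = 1/((17/32)*(1/928)) = 1/(17/29696) = 29696/17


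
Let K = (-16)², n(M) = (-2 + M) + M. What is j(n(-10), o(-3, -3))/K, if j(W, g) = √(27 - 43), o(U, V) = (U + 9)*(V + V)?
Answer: I/64 ≈ 0.015625*I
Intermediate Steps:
n(M) = -2 + 2*M
o(U, V) = 2*V*(9 + U) (o(U, V) = (9 + U)*(2*V) = 2*V*(9 + U))
j(W, g) = 4*I (j(W, g) = √(-16) = 4*I)
K = 256
j(n(-10), o(-3, -3))/K = (4*I)/256 = (4*I)*(1/256) = I/64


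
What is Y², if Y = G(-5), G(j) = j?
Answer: 25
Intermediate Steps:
Y = -5
Y² = (-5)² = 25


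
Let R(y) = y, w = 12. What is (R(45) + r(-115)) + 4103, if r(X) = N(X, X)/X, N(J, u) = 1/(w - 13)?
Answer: 477021/115 ≈ 4148.0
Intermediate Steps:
N(J, u) = -1 (N(J, u) = 1/(12 - 13) = 1/(-1) = -1)
r(X) = -1/X
(R(45) + r(-115)) + 4103 = (45 - 1/(-115)) + 4103 = (45 - 1*(-1/115)) + 4103 = (45 + 1/115) + 4103 = 5176/115 + 4103 = 477021/115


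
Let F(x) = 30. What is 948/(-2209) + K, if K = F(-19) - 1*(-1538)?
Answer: 3462764/2209 ≈ 1567.6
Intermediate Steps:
K = 1568 (K = 30 - 1*(-1538) = 30 + 1538 = 1568)
948/(-2209) + K = 948/(-2209) + 1568 = 948*(-1/2209) + 1568 = -948/2209 + 1568 = 3462764/2209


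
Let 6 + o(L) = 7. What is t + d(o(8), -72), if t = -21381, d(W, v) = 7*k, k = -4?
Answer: -21409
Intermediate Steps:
o(L) = 1 (o(L) = -6 + 7 = 1)
d(W, v) = -28 (d(W, v) = 7*(-4) = -28)
t + d(o(8), -72) = -21381 - 28 = -21409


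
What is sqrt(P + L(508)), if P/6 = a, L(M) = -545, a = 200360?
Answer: sqrt(1201615) ≈ 1096.2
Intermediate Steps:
P = 1202160 (P = 6*200360 = 1202160)
sqrt(P + L(508)) = sqrt(1202160 - 545) = sqrt(1201615)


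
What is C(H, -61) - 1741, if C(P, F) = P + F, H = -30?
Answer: -1832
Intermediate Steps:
C(P, F) = F + P
C(H, -61) - 1741 = (-61 - 30) - 1741 = -91 - 1741 = -1832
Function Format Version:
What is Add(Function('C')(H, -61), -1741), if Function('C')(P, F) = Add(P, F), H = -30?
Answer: -1832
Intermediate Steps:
Function('C')(P, F) = Add(F, P)
Add(Function('C')(H, -61), -1741) = Add(Add(-61, -30), -1741) = Add(-91, -1741) = -1832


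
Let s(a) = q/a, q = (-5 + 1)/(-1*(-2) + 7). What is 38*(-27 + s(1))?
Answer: -9386/9 ≈ -1042.9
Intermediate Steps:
q = -4/9 (q = -4/(2 + 7) = -4/9 ≈ -0.44444)
s(a) = -4/(9*a)
38*(-27 + s(1)) = 38*(-27 - 4/9/1) = 38*(-27 - 4/9*1) = 38*(-27 - 4/9) = 38*(-247/9) = -9386/9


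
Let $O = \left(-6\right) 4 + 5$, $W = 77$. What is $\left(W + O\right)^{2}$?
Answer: $3364$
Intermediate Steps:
$O = -19$ ($O = -24 + 5 = -19$)
$\left(W + O\right)^{2} = \left(77 - 19\right)^{2} = 58^{2} = 3364$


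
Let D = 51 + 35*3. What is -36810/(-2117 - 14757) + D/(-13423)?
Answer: 245734143/113249851 ≈ 2.1698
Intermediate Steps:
D = 156 (D = 51 + 105 = 156)
-36810/(-2117 - 14757) + D/(-13423) = -36810/(-2117 - 14757) + 156/(-13423) = -36810/(-16874) + 156*(-1/13423) = -36810*(-1/16874) - 156/13423 = 18405/8437 - 156/13423 = 245734143/113249851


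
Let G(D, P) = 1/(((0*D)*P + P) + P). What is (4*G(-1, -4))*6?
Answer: -3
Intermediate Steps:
G(D, P) = 1/(2*P) (G(D, P) = 1/((0*P + P) + P) = 1/((0 + P) + P) = 1/(P + P) = 1/(2*P))
(4*G(-1, -4))*6 = (4*((½)/(-4)))*6 = (4*((½)*(-¼)))*6 = (4*(-⅛))*6 = -½*6 = -3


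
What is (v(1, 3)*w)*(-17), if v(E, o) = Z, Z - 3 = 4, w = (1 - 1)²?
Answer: 0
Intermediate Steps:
w = 0 (w = 0² = 0)
Z = 7 (Z = 3 + 4 = 7)
v(E, o) = 7
(v(1, 3)*w)*(-17) = (7*0)*(-17) = 0*(-17) = 0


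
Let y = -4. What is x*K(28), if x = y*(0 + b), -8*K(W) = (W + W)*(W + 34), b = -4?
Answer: -6944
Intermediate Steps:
K(W) = -W*(34 + W)/4 (K(W) = -(W + W)*(W + 34)/8 = -2*W*(34 + W)/8 = -W*(34 + W)/4)
x = 16 (x = -4*(0 - 4) = -4*(-4) = 16)
x*K(28) = 16*(-¼*28*(34 + 28)) = 16*(-¼*28*62) = 16*(-434) = -6944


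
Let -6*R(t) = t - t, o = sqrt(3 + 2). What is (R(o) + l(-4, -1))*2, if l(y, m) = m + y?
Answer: -10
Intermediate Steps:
o = sqrt(5) ≈ 2.2361
R(t) = 0 (R(t) = -(t - t)/6 = -1/6*0 = 0)
(R(o) + l(-4, -1))*2 = (0 + (-1 - 4))*2 = (0 - 5)*2 = -5*2 = -10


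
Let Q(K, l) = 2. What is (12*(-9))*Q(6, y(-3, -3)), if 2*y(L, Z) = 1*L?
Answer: -216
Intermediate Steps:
y(L, Z) = L/2 (y(L, Z) = (1*L)/2 = L/2)
(12*(-9))*Q(6, y(-3, -3)) = (12*(-9))*2 = -108*2 = -216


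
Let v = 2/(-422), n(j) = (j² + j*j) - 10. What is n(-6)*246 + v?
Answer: 3218171/211 ≈ 15252.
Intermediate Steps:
n(j) = -10 + 2*j² (n(j) = (j² + j²) - 10 = 2*j² - 10 = -10 + 2*j²)
v = -1/211 (v = 2*(-1/422) = -1/211 ≈ -0.0047393)
n(-6)*246 + v = (-10 + 2*(-6)²)*246 - 1/211 = (-10 + 2*36)*246 - 1/211 = (-10 + 72)*246 - 1/211 = 62*246 - 1/211 = 15252 - 1/211 = 3218171/211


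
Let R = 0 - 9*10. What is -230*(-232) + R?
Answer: 53270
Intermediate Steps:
R = -90 (R = 0 - 90 = -90)
-230*(-232) + R = -230*(-232) - 90 = 53360 - 90 = 53270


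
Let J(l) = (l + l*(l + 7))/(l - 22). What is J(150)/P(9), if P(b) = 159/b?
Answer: 17775/1696 ≈ 10.481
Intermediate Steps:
J(l) = (l + l*(7 + l))/(-22 + l)
J(150)/P(9) = (150*(8 + 150)/(-22 + 150))/((159/9)) = (150*158/128)/((159*(⅑))) = (150*(1/128)*158)/(53/3) = (5925/32)*(3/53) = 17775/1696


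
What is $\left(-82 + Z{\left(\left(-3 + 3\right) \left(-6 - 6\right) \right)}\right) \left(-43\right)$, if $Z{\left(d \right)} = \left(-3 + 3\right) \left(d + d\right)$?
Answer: $3526$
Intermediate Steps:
$Z{\left(d \right)} = 0$ ($Z{\left(d \right)} = 0 \cdot 2 d = 0$)
$\left(-82 + Z{\left(\left(-3 + 3\right) \left(-6 - 6\right) \right)}\right) \left(-43\right) = \left(-82 + 0\right) \left(-43\right) = \left(-82\right) \left(-43\right) = 3526$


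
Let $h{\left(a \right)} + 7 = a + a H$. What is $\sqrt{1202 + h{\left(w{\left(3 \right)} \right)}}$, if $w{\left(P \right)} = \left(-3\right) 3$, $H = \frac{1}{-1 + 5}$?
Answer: $\frac{\sqrt{4735}}{2} \approx 34.406$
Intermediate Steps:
$H = \frac{1}{4} \approx 0.25$
$w{\left(P \right)} = -9$
$h{\left(a \right)} = -7 + \frac{5 a}{4}$ ($h{\left(a \right)} = -7 + \left(a + a \frac{1}{4}\right) = -7 + \left(a + \frac{a}{4}\right) = -7 + \frac{5 a}{4}$)
$\sqrt{1202 + h{\left(w{\left(3 \right)} \right)}} = \sqrt{1202 + \left(-7 + \frac{5}{4} \left(-9\right)\right)} = \sqrt{1202 - \frac{73}{4}} = \sqrt{\frac{4735}{4}} = \frac{\sqrt{4735}}{2}$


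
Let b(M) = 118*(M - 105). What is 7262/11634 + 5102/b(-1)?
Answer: 7869107/36379518 ≈ 0.21631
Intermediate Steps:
b(M) = -12390 + 118*M (b(M) = 118*(-105 + M) = -12390 + 118*M)
7262/11634 + 5102/b(-1) = 7262/11634 + 5102/(-12390 + 118*(-1)) = 7262*(1/11634) + 5102/(-12390 - 118) = 3631/5817 + 5102/(-12508) = 3631/5817 + 5102*(-1/12508) = 3631/5817 - 2551/6254 = 7869107/36379518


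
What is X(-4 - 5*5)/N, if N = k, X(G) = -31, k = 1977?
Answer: -31/1977 ≈ -0.015680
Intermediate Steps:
N = 1977
X(-4 - 5*5)/N = -31/1977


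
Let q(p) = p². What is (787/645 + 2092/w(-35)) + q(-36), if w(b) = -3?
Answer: 386927/645 ≈ 599.89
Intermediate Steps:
(787/645 + 2092/w(-35)) + q(-36) = (787/645 + 2092/(-3)) + (-36)² = (787*(1/645) + 2092*(-⅓)) + 1296 = (787/645 - 2092/3) + 1296 = -448993/645 + 1296 = 386927/645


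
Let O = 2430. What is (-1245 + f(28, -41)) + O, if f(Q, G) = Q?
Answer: 1213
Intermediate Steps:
(-1245 + f(28, -41)) + O = (-1245 + 28) + 2430 = -1217 + 2430 = 1213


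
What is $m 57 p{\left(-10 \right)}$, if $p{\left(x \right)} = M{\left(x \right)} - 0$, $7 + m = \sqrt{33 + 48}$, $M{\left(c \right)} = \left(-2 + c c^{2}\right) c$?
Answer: $1142280$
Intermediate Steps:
$M{\left(c \right)} = c \left(-2 + c^{3}\right)$ ($M{\left(c \right)} = \left(-2 + c^{3}\right) c = c \left(-2 + c^{3}\right)$)
$m = 2$ ($m = -7 + \sqrt{33 + 48} = -7 + \sqrt{81} = -7 + 9 = 2$)
$p{\left(x \right)} = x \left(-2 + x^{3}\right)$ ($p{\left(x \right)} = x \left(-2 + x^{3}\right) - 0 = x \left(-2 + x^{3}\right) + 0 = x \left(-2 + x^{3}\right)$)
$m 57 p{\left(-10 \right)} = 2 \cdot 57 \left(- 10 \left(-2 + \left(-10\right)^{3}\right)\right) = 114 \left(- 10 \left(-2 - 1000\right)\right) = 114 \left(\left(-10\right) \left(-1002\right)\right) = 114 \cdot 10020 = 1142280$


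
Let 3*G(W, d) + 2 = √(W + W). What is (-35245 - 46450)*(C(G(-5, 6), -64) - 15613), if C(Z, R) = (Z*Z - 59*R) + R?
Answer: 2916919975/3 + 326780*I*√10/9 ≈ 9.7231e+8 + 1.1482e+5*I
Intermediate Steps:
G(W, d) = -⅔ + √2*√W/3 (G(W, d) = -⅔ + √(W + W)/3 = -⅔ + √(2*W)/3 = -⅔ + (√2*√W)/3 = -⅔ + √2*√W/3)
C(Z, R) = Z² - 58*R (C(Z, R) = (Z² - 59*R) + R = Z² - 58*R)
(-35245 - 46450)*(C(G(-5, 6), -64) - 15613) = (-35245 - 46450)*(((-⅔ + √2*√(-5)/3)² - 58*(-64)) - 15613) = -81695*(((-⅔ + √2*(I*√5)/3)² + 3712) - 15613) = -81695*(((-⅔ + I*√10/3)² + 3712) - 15613) = -81695*((3712 + (-⅔ + I*√10/3)²) - 15613) = -81695*(-11901 + (-⅔ + I*√10/3)²) = 972252195 - 81695*(-⅔ + I*√10/3)²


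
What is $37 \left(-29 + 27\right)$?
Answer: $-74$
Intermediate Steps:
$37 \left(-29 + 27\right) = 37 \left(-2\right) = -74$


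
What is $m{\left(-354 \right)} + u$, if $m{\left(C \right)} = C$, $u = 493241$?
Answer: $492887$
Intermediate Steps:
$m{\left(-354 \right)} + u = -354 + 493241 = 492887$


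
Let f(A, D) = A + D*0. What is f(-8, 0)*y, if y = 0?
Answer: 0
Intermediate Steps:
f(A, D) = A (f(A, D) = A + 0 = A)
f(-8, 0)*y = -8*0 = 0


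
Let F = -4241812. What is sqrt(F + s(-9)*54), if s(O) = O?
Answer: I*sqrt(4242298) ≈ 2059.7*I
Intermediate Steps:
sqrt(F + s(-9)*54) = sqrt(-4241812 - 9*54) = sqrt(-4241812 - 486) = sqrt(-4242298) = I*sqrt(4242298)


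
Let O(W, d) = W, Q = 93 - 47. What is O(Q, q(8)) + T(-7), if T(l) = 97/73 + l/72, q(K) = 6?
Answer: 248249/5256 ≈ 47.232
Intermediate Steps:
Q = 46
T(l) = 97/73 + l/72 (T(l) = 97*(1/73) + l*(1/72) = 97/73 + l/72)
O(Q, q(8)) + T(-7) = 46 + (97/73 + (1/72)*(-7)) = 46 + (97/73 - 7/72) = 46 + 6473/5256 = 248249/5256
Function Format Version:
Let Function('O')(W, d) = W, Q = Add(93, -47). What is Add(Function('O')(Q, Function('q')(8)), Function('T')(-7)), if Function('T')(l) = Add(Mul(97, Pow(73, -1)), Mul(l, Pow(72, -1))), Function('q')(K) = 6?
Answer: Rational(248249, 5256) ≈ 47.232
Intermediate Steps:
Q = 46
Function('T')(l) = Add(Rational(97, 73), Mul(Rational(1, 72), l)) (Function('T')(l) = Add(Mul(97, Rational(1, 73)), Mul(l, Rational(1, 72))) = Add(Rational(97, 73), Mul(Rational(1, 72), l)))
Add(Function('O')(Q, Function('q')(8)), Function('T')(-7)) = Add(46, Add(Rational(97, 73), Mul(Rational(1, 72), -7))) = Add(46, Add(Rational(97, 73), Rational(-7, 72))) = Add(46, Rational(6473, 5256)) = Rational(248249, 5256)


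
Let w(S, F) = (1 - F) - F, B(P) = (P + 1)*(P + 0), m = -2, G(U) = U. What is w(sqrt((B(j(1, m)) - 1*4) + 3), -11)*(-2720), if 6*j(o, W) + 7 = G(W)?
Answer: -62560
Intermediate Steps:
j(o, W) = -7/6 + W/6
B(P) = P*(1 + P) (B(P) = (1 + P)*P = P*(1 + P))
w(S, F) = 1 - 2*F
w(sqrt((B(j(1, m)) - 1*4) + 3), -11)*(-2720) = (1 - 2*(-11))*(-2720) = (1 + 22)*(-2720) = 23*(-2720) = -62560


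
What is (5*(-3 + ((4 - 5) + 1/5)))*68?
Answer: -1292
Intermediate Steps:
(5*(-3 + ((4 - 5) + 1/5)))*68 = (5*(-3 + (-1 + 1/5)))*68 = (5*(-3 - 4/5))*68 = (5*(-19/5))*68 = -19*68 = -1292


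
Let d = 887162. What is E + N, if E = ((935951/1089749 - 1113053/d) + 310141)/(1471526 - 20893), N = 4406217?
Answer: 6179493306429051384851041/1402448632600279954 ≈ 4.4062e+6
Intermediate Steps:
E = 299838943646777023/1402448632600279954 (E = ((935951/1089749 - 1113053/887162) + 310141)/(1471526 - 20893) = ((935951*(1/1089749) - 1113053*1/887162) + 310141)/1450633 = ((935951/1089749 - 1113053/887162) + 310141)*(1/1450633) = (-382608232635/966783902338 + 310141)*(1/1450633) = (299838943646777023/966783902338)*(1/1450633) = 299838943646777023/1402448632600279954 ≈ 0.21380)
E + N = 299838943646777023/1402448632600279954 + 4406217 = 6179493306429051384851041/1402448632600279954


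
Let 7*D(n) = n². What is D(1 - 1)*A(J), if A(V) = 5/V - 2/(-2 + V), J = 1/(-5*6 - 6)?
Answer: 0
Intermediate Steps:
D(n) = n²/7
J = -1/36 (J = 1/(-30 - 6) = 1/(-36) = -1/36 ≈ -0.027778)
A(V) = -2/(-2 + V) + 5/V
D(1 - 1)*A(J) = ((1 - 1)²/7)*((-10 + 3*(-1/36))/((-1/36)*(-2 - 1/36))) = ((⅐)*0²)*(-36*(-10 - 1/12)/(-73/36)) = ((⅐)*0)*(-36*(-36/73)*(-121/12)) = 0*(-13068/73) = 0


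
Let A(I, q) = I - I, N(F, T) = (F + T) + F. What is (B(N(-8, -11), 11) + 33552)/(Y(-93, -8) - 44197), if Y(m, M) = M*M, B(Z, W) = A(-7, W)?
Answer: -11184/14711 ≈ -0.76025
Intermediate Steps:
N(F, T) = T + 2*F
A(I, q) = 0
B(Z, W) = 0
Y(m, M) = M²
(B(N(-8, -11), 11) + 33552)/(Y(-93, -8) - 44197) = (0 + 33552)/((-8)² - 44197) = 33552/(64 - 44197) = 33552/(-44133) = 33552*(-1/44133) = -11184/14711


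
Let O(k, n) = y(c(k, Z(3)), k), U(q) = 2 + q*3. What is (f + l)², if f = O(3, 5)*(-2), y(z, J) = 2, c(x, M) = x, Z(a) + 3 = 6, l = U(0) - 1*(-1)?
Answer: 1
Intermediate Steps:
U(q) = 2 + 3*q
l = 3 (l = (2 + 3*0) - 1*(-1) = (2 + 0) + 1 = 2 + 1 = 3)
Z(a) = 3 (Z(a) = -3 + 6 = 3)
O(k, n) = 2
f = -4 (f = 2*(-2) = -4)
(f + l)² = (-4 + 3)² = (-1)² = 1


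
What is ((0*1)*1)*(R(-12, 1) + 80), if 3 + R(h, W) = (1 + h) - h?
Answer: 0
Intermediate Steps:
R(h, W) = -2 (R(h, W) = -3 + ((1 + h) - h) = -3 + 1 = -2)
((0*1)*1)*(R(-12, 1) + 80) = ((0*1)*1)*(-2 + 80) = (0*1)*78 = 0*78 = 0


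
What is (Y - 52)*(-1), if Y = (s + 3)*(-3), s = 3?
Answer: 70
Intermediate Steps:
Y = -18 (Y = (3 + 3)*(-3) = 6*(-3) = -18)
(Y - 52)*(-1) = (-18 - 52)*(-1) = -70*(-1) = 70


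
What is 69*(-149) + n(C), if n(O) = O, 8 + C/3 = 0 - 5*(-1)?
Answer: -10290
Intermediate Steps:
C = -9 (C = -24 + 3*(0 - 5*(-1)) = -24 + 3*(0 + 5) = -24 + 3*5 = -24 + 15 = -9)
69*(-149) + n(C) = 69*(-149) - 9 = -10281 - 9 = -10290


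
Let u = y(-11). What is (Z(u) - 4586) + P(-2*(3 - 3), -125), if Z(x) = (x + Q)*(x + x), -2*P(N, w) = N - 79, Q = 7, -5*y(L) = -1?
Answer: -227181/50 ≈ -4543.6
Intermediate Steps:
y(L) = ⅕ (y(L) = -⅕*(-1) = ⅕)
u = ⅕ ≈ 0.20000
P(N, w) = 79/2 - N/2 (P(N, w) = -(N - 79)/2 = -(-79 + N)/2 = 79/2 - N/2)
Z(x) = 2*x*(7 + x) (Z(x) = (x + 7)*(x + x) = (7 + x)*(2*x) = 2*x*(7 + x))
(Z(u) - 4586) + P(-2*(3 - 3), -125) = (2*(⅕)*(7 + ⅕) - 4586) + (79/2 - (-1)*(3 - 3)) = (2*(⅕)*(36/5) - 4586) + (79/2 - (-1)*0) = (72/25 - 4586) + (79/2 - ½*0) = -114578/25 + (79/2 + 0) = -114578/25 + 79/2 = -227181/50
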